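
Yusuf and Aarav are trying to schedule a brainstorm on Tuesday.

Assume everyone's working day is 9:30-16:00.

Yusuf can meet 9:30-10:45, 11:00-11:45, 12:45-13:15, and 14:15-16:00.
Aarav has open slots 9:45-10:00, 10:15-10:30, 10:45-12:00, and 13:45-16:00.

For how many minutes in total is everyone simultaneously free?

180 minutes

Yusuf ∩ Aarav: 09:45–10:00, 10:15–10:30, 11:00–11:45, 14:15–16:00.
Total common minutes: 15 + 15 + 45 + 105 = 180.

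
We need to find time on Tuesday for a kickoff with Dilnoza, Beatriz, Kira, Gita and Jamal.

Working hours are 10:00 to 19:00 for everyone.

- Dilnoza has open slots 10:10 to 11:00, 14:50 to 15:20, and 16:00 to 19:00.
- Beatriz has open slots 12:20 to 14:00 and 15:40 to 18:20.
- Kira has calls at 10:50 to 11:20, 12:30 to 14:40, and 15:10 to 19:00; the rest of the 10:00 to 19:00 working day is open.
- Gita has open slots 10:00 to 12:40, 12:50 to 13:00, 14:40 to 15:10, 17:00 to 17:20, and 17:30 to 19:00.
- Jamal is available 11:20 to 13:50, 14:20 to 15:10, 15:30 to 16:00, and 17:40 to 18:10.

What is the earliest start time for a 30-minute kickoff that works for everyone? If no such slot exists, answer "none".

none

Kira free within 10:00–19:00: 10:00–10:50, 11:20–12:30, 14:40–15:10.
Dilnoza ∩ Beatriz: 16:00–18:20.
Dilnoza ∩ Beatriz ∩ Kira: (none).
Dilnoza ∩ Beatriz ∩ Kira ∩ Gita: (none).
Dilnoza ∩ Beatriz ∩ Kira ∩ Gita ∩ Jamal: (none).
Windows ≥ 30 min: (none).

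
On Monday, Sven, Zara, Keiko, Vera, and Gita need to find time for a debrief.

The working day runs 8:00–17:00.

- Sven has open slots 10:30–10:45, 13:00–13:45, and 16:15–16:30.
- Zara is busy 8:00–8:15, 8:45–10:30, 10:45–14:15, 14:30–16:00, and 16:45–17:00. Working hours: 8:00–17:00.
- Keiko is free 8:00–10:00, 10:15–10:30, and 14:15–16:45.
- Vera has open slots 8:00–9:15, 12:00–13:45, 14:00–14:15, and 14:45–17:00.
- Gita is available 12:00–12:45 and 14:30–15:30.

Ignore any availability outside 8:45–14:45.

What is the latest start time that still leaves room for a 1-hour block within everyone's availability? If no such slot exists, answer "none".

Zara free within 08:00–17:00: 08:15–08:45, 10:30–10:45, 14:15–14:30, 16:00–16:45.
Sven ∩ Zara: 10:30–10:45, 16:15–16:30.
Sven ∩ Zara ∩ Keiko: 16:15–16:30.
Sven ∩ Zara ∩ Keiko ∩ Vera: 16:15–16:30.
Sven ∩ Zara ∩ Keiko ∩ Vera ∩ Gita: (none).
Restricted to 08:45–14:45: (none).
Windows ≥ 60 min: (none).

none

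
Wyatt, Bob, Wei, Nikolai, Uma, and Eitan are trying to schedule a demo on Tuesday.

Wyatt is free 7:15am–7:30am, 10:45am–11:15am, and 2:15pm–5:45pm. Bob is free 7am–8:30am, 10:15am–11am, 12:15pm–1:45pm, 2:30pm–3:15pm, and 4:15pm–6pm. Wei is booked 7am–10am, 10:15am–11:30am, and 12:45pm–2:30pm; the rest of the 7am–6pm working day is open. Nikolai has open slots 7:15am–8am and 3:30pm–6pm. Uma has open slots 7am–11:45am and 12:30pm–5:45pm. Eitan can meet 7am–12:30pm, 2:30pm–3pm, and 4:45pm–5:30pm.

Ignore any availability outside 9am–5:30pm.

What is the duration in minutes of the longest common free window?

Wei free within 07:00–18:00: 10:00–10:15, 11:30–12:45, 14:30–18:00.
Wyatt ∩ Bob: 07:15–07:30, 10:45–11:00, 14:30–15:15, 16:15–17:45.
Wyatt ∩ Bob ∩ Wei: 14:30–15:15, 16:15–17:45.
Wyatt ∩ Bob ∩ Wei ∩ Nikolai: 16:15–17:45.
Wyatt ∩ Bob ∩ Wei ∩ Nikolai ∩ Uma: 16:15–17:45.
Wyatt ∩ Bob ∩ Wei ∩ Nikolai ∩ Uma ∩ Eitan: 16:45–17:30.
Restricted to 09:00–17:30: 16:45–17:30.
Single common window of 45 minutes.

45 minutes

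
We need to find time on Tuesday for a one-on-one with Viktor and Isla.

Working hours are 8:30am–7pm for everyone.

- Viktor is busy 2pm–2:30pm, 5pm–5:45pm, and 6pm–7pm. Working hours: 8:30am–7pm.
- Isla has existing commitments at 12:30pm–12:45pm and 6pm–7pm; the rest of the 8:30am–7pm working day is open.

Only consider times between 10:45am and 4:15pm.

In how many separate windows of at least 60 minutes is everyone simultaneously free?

3

Viktor free within 08:30–19:00: 08:30–14:00, 14:30–17:00, 17:45–18:00.
Isla free within 08:30–19:00: 08:30–12:30, 12:45–18:00.
Viktor ∩ Isla: 08:30–12:30, 12:45–14:00, 14:30–17:00, 17:45–18:00.
Restricted to 10:45–16:15: 10:45–12:30, 12:45–14:00, 14:30–16:15.
Windows ≥ 60 min: 10:45–12:30, 12:45–14:00, 14:30–16:15.
That's 3 windows.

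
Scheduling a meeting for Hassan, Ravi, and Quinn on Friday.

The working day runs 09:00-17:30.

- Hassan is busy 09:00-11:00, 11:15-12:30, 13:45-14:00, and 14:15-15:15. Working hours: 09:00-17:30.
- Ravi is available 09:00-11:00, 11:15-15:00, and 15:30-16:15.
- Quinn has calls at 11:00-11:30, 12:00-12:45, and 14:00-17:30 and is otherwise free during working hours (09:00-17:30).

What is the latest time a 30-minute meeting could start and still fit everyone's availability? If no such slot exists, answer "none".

13:15

Hassan free within 09:00–17:30: 11:00–11:15, 12:30–13:45, 14:00–14:15, 15:15–17:30.
Quinn free within 09:00–17:30: 09:00–11:00, 11:30–12:00, 12:45–14:00.
Hassan ∩ Ravi: 12:30–13:45, 14:00–14:15, 15:30–16:15.
Hassan ∩ Ravi ∩ Quinn: 12:45–13:45.
Windows ≥ 30 min: 12:45–13:45.
Latest start in the last window 12:45–13:45 is 13:45 − 30 min = 13:15.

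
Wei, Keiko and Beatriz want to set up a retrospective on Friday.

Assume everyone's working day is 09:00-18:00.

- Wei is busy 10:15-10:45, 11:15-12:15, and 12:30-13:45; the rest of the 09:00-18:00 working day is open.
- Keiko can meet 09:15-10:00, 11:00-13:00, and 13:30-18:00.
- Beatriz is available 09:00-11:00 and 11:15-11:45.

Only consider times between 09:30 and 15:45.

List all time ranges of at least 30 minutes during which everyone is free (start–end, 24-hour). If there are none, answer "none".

09:30–10:00

Wei free within 09:00–18:00: 09:00–10:15, 10:45–11:15, 12:15–12:30, 13:45–18:00.
Wei ∩ Keiko: 09:15–10:00, 11:00–11:15, 12:15–12:30, 13:45–18:00.
Wei ∩ Keiko ∩ Beatriz: 09:15–10:00.
Restricted to 09:30–15:45: 09:30–10:00.
Windows ≥ 30 min: 09:30–10:00.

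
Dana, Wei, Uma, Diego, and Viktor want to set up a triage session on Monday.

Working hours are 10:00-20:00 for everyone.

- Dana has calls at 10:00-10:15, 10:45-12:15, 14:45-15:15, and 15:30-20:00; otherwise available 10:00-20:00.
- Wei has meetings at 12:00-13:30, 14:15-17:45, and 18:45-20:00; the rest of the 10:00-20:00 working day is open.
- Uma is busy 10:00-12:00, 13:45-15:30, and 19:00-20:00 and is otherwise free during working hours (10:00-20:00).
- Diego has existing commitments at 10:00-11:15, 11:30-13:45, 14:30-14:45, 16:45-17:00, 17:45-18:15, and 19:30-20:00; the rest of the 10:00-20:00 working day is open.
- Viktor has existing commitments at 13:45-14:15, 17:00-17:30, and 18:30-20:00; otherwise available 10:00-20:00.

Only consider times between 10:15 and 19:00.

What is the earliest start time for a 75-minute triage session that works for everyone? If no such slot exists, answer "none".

Dana free within 10:00–20:00: 10:15–10:45, 12:15–14:45, 15:15–15:30.
Wei free within 10:00–20:00: 10:00–12:00, 13:30–14:15, 17:45–18:45.
Uma free within 10:00–20:00: 12:00–13:45, 15:30–19:00.
Diego free within 10:00–20:00: 11:15–11:30, 13:45–14:30, 14:45–16:45, 17:00–17:45, 18:15–19:30.
Viktor free within 10:00–20:00: 10:00–13:45, 14:15–17:00, 17:30–18:30.
Dana ∩ Wei: 10:15–10:45, 13:30–14:15.
Dana ∩ Wei ∩ Uma: 13:30–13:45.
Dana ∩ Wei ∩ Uma ∩ Diego: (none).
Dana ∩ Wei ∩ Uma ∩ Diego ∩ Viktor: (none).
Restricted to 10:15–19:00: (none).
Windows ≥ 75 min: (none).

none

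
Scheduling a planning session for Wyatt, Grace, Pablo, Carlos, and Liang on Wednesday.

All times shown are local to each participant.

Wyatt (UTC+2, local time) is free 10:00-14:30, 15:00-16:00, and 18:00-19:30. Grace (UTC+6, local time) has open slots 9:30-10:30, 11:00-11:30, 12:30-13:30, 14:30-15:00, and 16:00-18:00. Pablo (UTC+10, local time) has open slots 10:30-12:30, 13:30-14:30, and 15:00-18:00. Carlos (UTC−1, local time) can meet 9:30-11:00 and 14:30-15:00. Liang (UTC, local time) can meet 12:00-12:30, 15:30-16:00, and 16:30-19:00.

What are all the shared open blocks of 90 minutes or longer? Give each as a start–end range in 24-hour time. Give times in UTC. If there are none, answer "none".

Wyatt → UTC: 08:00–12:30, 13:00–14:00, 16:00–17:30.
Grace → UTC: 03:30–04:30, 05:00–05:30, 06:30–07:30, 08:30–09:00, 10:00–12:00.
Pablo → UTC: 00:30–02:30, 03:30–04:30, 05:00–08:00.
Carlos → UTC: 10:30–12:00, 15:30–16:00.
Liang → UTC: 12:00–12:30, 15:30–16:00, 16:30–19:00.
Wyatt ∩ Grace: 08:30–09:00, 10:00–12:00.
Wyatt ∩ Grace ∩ Pablo: (none).
Wyatt ∩ Grace ∩ Pablo ∩ Carlos: (none).
Wyatt ∩ Grace ∩ Pablo ∩ Carlos ∩ Liang: (none).
Windows ≥ 90 min: (none).

none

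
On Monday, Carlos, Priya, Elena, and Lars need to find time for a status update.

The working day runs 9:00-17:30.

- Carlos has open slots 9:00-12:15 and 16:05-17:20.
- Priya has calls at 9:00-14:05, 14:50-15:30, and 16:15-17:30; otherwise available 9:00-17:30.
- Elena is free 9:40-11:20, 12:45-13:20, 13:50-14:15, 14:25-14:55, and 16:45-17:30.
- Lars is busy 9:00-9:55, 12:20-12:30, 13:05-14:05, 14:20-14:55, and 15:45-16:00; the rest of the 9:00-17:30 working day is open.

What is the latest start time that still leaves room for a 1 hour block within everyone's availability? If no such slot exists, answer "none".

none

Priya free within 09:00–17:30: 14:05–14:50, 15:30–16:15.
Lars free within 09:00–17:30: 09:55–12:20, 12:30–13:05, 14:05–14:20, 14:55–15:45, 16:00–17:30.
Carlos ∩ Priya: 16:05–16:15.
Carlos ∩ Priya ∩ Elena: (none).
Carlos ∩ Priya ∩ Elena ∩ Lars: (none).
Windows ≥ 60 min: (none).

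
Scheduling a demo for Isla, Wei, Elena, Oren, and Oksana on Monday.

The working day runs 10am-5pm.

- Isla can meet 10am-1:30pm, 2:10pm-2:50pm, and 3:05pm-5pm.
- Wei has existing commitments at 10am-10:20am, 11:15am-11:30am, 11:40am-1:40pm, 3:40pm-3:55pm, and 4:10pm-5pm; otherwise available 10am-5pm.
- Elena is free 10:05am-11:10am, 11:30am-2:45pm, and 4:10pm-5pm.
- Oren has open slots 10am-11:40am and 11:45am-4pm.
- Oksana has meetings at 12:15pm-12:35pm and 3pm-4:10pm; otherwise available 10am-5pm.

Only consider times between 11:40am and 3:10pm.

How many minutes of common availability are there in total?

35 minutes

Wei free within 10:00–17:00: 10:20–11:15, 11:30–11:40, 13:40–15:40, 15:55–16:10.
Oksana free within 10:00–17:00: 10:00–12:15, 12:35–15:00, 16:10–17:00.
Isla ∩ Wei: 10:20–11:15, 11:30–11:40, 14:10–14:50, 15:05–15:40, 15:55–16:10.
Isla ∩ Wei ∩ Elena: 10:20–11:10, 11:30–11:40, 14:10–14:45.
Isla ∩ Wei ∩ Elena ∩ Oren: 10:20–11:10, 11:30–11:40, 14:10–14:45.
Isla ∩ Wei ∩ Elena ∩ Oren ∩ Oksana: 10:20–11:10, 11:30–11:40, 14:10–14:45.
Restricted to 11:40–15:10: 14:10–14:45.
Total common minutes: 35.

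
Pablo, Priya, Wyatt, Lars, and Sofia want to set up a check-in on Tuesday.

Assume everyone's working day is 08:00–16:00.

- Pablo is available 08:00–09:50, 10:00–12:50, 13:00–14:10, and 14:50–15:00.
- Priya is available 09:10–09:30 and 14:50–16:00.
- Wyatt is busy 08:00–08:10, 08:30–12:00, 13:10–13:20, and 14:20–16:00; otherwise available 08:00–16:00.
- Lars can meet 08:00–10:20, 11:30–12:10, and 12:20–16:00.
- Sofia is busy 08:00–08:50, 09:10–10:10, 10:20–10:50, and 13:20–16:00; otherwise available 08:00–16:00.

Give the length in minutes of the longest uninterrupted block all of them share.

Wyatt free within 08:00–16:00: 08:10–08:30, 12:00–13:10, 13:20–14:20.
Sofia free within 08:00–16:00: 08:50–09:10, 10:10–10:20, 10:50–13:20.
Pablo ∩ Priya: 09:10–09:30, 14:50–15:00.
Pablo ∩ Priya ∩ Wyatt: (none).
Pablo ∩ Priya ∩ Wyatt ∩ Lars: (none).
Pablo ∩ Priya ∩ Wyatt ∩ Lars ∩ Sofia: (none).
No common window.

0 minutes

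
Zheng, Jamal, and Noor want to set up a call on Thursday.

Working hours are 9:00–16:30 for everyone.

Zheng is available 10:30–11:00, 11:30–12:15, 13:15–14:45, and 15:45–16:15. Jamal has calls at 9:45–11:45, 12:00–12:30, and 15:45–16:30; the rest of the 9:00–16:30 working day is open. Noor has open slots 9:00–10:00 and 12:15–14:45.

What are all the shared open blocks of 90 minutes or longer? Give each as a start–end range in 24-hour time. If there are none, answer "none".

13:15–14:45

Jamal free within 09:00–16:30: 09:00–09:45, 11:45–12:00, 12:30–15:45.
Zheng ∩ Jamal: 11:45–12:00, 13:15–14:45.
Zheng ∩ Jamal ∩ Noor: 13:15–14:45.
Windows ≥ 90 min: 13:15–14:45.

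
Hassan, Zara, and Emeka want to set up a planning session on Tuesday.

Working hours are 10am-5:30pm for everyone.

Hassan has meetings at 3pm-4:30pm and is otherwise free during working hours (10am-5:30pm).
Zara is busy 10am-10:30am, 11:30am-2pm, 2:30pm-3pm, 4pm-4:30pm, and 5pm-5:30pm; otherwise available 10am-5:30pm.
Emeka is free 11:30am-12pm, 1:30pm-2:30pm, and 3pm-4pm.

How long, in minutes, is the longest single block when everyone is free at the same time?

30 minutes

Hassan free within 10:00–17:30: 10:00–15:00, 16:30–17:30.
Zara free within 10:00–17:30: 10:30–11:30, 14:00–14:30, 15:00–16:00, 16:30–17:00.
Hassan ∩ Zara: 10:30–11:30, 14:00–14:30, 16:30–17:00.
Hassan ∩ Zara ∩ Emeka: 14:00–14:30.
Single common window of 30 minutes.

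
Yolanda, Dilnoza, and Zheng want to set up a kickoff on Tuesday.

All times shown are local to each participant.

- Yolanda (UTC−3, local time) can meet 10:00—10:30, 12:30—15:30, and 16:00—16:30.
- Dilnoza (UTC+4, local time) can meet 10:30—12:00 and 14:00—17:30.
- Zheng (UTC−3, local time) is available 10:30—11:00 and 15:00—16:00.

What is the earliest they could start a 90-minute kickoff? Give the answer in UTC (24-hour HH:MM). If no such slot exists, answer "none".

Yolanda → UTC: 13:00–13:30, 15:30–18:30, 19:00–19:30.
Dilnoza → UTC: 06:30–08:00, 10:00–13:30.
Zheng → UTC: 13:30–14:00, 18:00–19:00.
Yolanda ∩ Dilnoza: 13:00–13:30.
Yolanda ∩ Dilnoza ∩ Zheng: (none).
Windows ≥ 90 min: (none).

none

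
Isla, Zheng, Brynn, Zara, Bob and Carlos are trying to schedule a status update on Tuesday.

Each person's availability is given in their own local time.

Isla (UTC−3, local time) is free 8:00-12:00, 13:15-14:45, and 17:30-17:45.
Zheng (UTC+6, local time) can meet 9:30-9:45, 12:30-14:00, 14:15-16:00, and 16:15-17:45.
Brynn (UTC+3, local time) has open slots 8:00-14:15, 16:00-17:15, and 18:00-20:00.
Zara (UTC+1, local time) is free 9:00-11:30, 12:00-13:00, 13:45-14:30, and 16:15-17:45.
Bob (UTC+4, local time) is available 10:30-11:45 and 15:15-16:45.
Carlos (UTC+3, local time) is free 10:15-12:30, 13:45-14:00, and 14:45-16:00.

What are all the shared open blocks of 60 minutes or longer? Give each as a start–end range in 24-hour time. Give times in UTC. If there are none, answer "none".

Isla → UTC: 11:00–15:00, 16:15–17:45, 20:30–20:45.
Zheng → UTC: 03:30–03:45, 06:30–08:00, 08:15–10:00, 10:15–11:45.
Brynn → UTC: 05:00–11:15, 13:00–14:15, 15:00–17:00.
Zara → UTC: 08:00–10:30, 11:00–12:00, 12:45–13:30, 15:15–16:45.
Bob → UTC: 06:30–07:45, 11:15–12:45.
Carlos → UTC: 07:15–09:30, 10:45–11:00, 11:45–13:00.
Isla ∩ Zheng: 11:00–11:45.
Isla ∩ Zheng ∩ Brynn: 11:00–11:15.
Isla ∩ Zheng ∩ Brynn ∩ Zara: 11:00–11:15.
Isla ∩ Zheng ∩ Brynn ∩ Zara ∩ Bob: (none).
Isla ∩ Zheng ∩ Brynn ∩ Zara ∩ Bob ∩ Carlos: (none).
Windows ≥ 60 min: (none).

none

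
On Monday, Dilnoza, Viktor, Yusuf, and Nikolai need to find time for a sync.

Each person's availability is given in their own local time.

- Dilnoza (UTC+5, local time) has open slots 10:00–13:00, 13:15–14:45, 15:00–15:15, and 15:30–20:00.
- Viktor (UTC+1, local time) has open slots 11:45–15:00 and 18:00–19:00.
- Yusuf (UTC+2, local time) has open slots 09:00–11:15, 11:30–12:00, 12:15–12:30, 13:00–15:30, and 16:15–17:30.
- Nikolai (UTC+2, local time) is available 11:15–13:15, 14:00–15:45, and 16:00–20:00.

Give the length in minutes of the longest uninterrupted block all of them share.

90 minutes

Dilnoza → UTC: 05:00–08:00, 08:15–09:45, 10:00–10:15, 10:30–15:00.
Viktor → UTC: 10:45–14:00, 17:00–18:00.
Yusuf → UTC: 07:00–09:15, 09:30–10:00, 10:15–10:30, 11:00–13:30, 14:15–15:30.
Nikolai → UTC: 09:15–11:15, 12:00–13:45, 14:00–18:00.
Dilnoza ∩ Viktor: 10:45–14:00.
Dilnoza ∩ Viktor ∩ Yusuf: 11:00–13:30.
Dilnoza ∩ Viktor ∩ Yusuf ∩ Nikolai: 11:00–11:15, 12:00–13:30.
Common window lengths: 15, 90 min; longest is 90.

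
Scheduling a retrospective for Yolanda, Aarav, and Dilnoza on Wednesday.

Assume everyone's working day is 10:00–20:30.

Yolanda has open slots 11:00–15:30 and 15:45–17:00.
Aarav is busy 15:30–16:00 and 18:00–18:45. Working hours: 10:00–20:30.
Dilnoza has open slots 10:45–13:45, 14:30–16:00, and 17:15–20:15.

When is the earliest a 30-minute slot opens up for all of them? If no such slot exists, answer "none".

11:00

Aarav free within 10:00–20:30: 10:00–15:30, 16:00–18:00, 18:45–20:30.
Yolanda ∩ Aarav: 11:00–15:30, 16:00–17:00.
Yolanda ∩ Aarav ∩ Dilnoza: 11:00–13:45, 14:30–15:30.
Windows ≥ 30 min: 11:00–13:45, 14:30–15:30.
Earliest such window starts at 11:00.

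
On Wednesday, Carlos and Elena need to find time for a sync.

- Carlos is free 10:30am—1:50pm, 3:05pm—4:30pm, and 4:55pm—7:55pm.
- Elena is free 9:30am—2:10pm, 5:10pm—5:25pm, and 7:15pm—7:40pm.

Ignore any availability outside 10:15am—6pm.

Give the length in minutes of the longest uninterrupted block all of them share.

200 minutes

Carlos ∩ Elena: 10:30–13:50, 17:10–17:25, 19:15–19:40.
Restricted to 10:15–18:00: 10:30–13:50, 17:10–17:25.
Common window lengths: 200, 15 min; longest is 200.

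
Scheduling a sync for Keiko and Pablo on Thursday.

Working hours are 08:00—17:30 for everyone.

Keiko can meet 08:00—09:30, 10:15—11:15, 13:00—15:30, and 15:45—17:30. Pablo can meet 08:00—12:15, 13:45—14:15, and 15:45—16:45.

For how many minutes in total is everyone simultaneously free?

Keiko ∩ Pablo: 08:00–09:30, 10:15–11:15, 13:45–14:15, 15:45–16:45.
Total common minutes: 90 + 60 + 30 + 60 = 240.

240 minutes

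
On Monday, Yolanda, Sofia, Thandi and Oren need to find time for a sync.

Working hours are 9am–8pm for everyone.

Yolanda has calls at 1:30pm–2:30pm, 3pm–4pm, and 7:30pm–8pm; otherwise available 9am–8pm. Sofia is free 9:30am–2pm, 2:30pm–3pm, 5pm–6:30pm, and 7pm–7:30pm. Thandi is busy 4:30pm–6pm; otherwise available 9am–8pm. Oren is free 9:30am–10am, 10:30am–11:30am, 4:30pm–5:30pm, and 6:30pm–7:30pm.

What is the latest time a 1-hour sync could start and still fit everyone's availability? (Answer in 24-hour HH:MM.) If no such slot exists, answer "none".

Yolanda free within 09:00–20:00: 09:00–13:30, 14:30–15:00, 16:00–19:30.
Thandi free within 09:00–20:00: 09:00–16:30, 18:00–20:00.
Yolanda ∩ Sofia: 09:30–13:30, 14:30–15:00, 17:00–18:30, 19:00–19:30.
Yolanda ∩ Sofia ∩ Thandi: 09:30–13:30, 14:30–15:00, 18:00–18:30, 19:00–19:30.
Yolanda ∩ Sofia ∩ Thandi ∩ Oren: 09:30–10:00, 10:30–11:30, 19:00–19:30.
Windows ≥ 60 min: 10:30–11:30.
Latest start in the last window 10:30–11:30 is 11:30 − 60 min = 10:30.

10:30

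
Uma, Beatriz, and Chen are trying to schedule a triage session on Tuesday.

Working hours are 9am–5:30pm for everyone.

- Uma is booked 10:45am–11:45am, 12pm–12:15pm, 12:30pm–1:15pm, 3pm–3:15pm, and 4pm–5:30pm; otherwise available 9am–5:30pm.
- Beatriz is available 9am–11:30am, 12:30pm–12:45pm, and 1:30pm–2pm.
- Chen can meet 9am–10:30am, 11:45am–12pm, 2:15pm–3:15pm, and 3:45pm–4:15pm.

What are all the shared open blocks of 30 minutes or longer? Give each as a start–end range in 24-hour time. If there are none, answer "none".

09:00–10:30

Uma free within 09:00–17:30: 09:00–10:45, 11:45–12:00, 12:15–12:30, 13:15–15:00, 15:15–16:00.
Uma ∩ Beatriz: 09:00–10:45, 13:30–14:00.
Uma ∩ Beatriz ∩ Chen: 09:00–10:30.
Windows ≥ 30 min: 09:00–10:30.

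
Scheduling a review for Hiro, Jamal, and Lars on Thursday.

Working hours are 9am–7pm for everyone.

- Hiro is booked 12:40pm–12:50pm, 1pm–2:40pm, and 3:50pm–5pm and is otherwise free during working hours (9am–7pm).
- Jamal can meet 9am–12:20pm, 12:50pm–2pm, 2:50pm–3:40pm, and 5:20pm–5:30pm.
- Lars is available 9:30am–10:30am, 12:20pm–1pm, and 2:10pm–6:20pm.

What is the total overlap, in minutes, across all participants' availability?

130 minutes

Hiro free within 09:00–19:00: 09:00–12:40, 12:50–13:00, 14:40–15:50, 17:00–19:00.
Hiro ∩ Jamal: 09:00–12:20, 12:50–13:00, 14:50–15:40, 17:20–17:30.
Hiro ∩ Jamal ∩ Lars: 09:30–10:30, 12:50–13:00, 14:50–15:40, 17:20–17:30.
Total common minutes: 60 + 10 + 50 + 10 = 130.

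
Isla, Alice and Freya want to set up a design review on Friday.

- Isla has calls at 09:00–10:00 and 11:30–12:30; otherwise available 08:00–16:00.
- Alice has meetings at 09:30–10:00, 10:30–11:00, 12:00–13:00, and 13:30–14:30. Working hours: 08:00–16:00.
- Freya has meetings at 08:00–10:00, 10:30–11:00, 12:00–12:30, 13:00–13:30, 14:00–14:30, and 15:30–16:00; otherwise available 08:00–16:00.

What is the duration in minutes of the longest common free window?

Isla free within 08:00–16:00: 08:00–09:00, 10:00–11:30, 12:30–16:00.
Alice free within 08:00–16:00: 08:00–09:30, 10:00–10:30, 11:00–12:00, 13:00–13:30, 14:30–16:00.
Freya free within 08:00–16:00: 10:00–10:30, 11:00–12:00, 12:30–13:00, 13:30–14:00, 14:30–15:30.
Isla ∩ Alice: 08:00–09:00, 10:00–10:30, 11:00–11:30, 13:00–13:30, 14:30–16:00.
Isla ∩ Alice ∩ Freya: 10:00–10:30, 11:00–11:30, 14:30–15:30.
Common window lengths: 30, 30, 60 min; longest is 60.

60 minutes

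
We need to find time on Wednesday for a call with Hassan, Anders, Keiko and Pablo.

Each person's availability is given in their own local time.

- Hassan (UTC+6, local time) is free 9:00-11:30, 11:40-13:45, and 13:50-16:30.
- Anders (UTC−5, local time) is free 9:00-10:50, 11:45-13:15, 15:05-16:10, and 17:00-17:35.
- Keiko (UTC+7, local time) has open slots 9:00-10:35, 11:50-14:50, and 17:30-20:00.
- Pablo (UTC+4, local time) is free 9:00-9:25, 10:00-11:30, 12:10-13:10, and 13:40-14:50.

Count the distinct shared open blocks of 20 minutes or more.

0

Hassan → UTC: 03:00–05:30, 05:40–07:45, 07:50–10:30.
Anders → UTC: 14:00–15:50, 16:45–18:15, 20:05–21:10, 22:00–22:35.
Keiko → UTC: 02:00–03:35, 04:50–07:50, 10:30–13:00.
Pablo → UTC: 05:00–05:25, 06:00–07:30, 08:10–09:10, 09:40–10:50.
Hassan ∩ Anders: (none).
Hassan ∩ Anders ∩ Keiko: (none).
Hassan ∩ Anders ∩ Keiko ∩ Pablo: (none).
Windows ≥ 20 min: (none).
That's 0 windows.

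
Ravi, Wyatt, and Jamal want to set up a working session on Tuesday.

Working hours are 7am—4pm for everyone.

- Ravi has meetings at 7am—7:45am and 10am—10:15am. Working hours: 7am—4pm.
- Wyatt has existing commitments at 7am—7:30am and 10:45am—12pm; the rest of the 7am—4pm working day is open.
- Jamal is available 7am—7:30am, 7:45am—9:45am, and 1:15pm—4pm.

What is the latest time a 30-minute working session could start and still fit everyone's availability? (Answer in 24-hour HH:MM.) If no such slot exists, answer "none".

Ravi free within 07:00–16:00: 07:45–10:00, 10:15–16:00.
Wyatt free within 07:00–16:00: 07:30–10:45, 12:00–16:00.
Ravi ∩ Wyatt: 07:45–10:00, 10:15–10:45, 12:00–16:00.
Ravi ∩ Wyatt ∩ Jamal: 07:45–09:45, 13:15–16:00.
Windows ≥ 30 min: 07:45–09:45, 13:15–16:00.
Latest start in the last window 13:15–16:00 is 16:00 − 30 min = 15:30.

15:30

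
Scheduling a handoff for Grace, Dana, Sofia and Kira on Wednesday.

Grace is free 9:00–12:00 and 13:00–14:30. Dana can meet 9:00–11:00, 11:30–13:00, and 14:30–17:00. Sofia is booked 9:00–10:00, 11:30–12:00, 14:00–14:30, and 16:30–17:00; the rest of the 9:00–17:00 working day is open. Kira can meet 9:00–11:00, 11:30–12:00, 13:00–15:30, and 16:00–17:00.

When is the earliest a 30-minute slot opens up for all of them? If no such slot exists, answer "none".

Sofia free within 09:00–17:00: 10:00–11:30, 12:00–14:00, 14:30–16:30.
Grace ∩ Dana: 09:00–11:00, 11:30–12:00.
Grace ∩ Dana ∩ Sofia: 10:00–11:00.
Grace ∩ Dana ∩ Sofia ∩ Kira: 10:00–11:00.
Windows ≥ 30 min: 10:00–11:00.
Earliest such window starts at 10:00.

10:00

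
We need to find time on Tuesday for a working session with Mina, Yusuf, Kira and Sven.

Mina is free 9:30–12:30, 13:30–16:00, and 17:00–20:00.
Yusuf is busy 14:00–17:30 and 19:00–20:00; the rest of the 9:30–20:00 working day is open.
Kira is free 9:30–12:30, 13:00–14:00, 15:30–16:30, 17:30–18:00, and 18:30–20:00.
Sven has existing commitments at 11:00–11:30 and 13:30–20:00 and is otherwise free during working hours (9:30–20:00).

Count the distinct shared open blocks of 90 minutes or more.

Yusuf free within 09:30–20:00: 09:30–14:00, 17:30–19:00.
Sven free within 09:30–20:00: 09:30–11:00, 11:30–13:30.
Mina ∩ Yusuf: 09:30–12:30, 13:30–14:00, 17:30–19:00.
Mina ∩ Yusuf ∩ Kira: 09:30–12:30, 13:30–14:00, 17:30–18:00, 18:30–19:00.
Mina ∩ Yusuf ∩ Kira ∩ Sven: 09:30–11:00, 11:30–12:30.
Windows ≥ 90 min: 09:30–11:00.
That's 1 window.

1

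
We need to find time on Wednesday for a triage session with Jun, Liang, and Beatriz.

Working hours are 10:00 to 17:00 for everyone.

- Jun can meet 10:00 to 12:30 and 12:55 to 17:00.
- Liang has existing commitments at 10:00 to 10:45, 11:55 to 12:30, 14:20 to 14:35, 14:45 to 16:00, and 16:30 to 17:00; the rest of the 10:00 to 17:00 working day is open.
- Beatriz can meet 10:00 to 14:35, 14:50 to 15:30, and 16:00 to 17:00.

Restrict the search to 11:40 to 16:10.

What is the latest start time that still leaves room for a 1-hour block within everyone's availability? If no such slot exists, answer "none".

13:20

Liang free within 10:00–17:00: 10:45–11:55, 12:30–14:20, 14:35–14:45, 16:00–16:30.
Jun ∩ Liang: 10:45–11:55, 12:55–14:20, 14:35–14:45, 16:00–16:30.
Jun ∩ Liang ∩ Beatriz: 10:45–11:55, 12:55–14:20, 16:00–16:30.
Restricted to 11:40–16:10: 11:40–11:55, 12:55–14:20, 16:00–16:10.
Windows ≥ 60 min: 12:55–14:20.
Latest start in the last window 12:55–14:20 is 14:20 − 60 min = 13:20.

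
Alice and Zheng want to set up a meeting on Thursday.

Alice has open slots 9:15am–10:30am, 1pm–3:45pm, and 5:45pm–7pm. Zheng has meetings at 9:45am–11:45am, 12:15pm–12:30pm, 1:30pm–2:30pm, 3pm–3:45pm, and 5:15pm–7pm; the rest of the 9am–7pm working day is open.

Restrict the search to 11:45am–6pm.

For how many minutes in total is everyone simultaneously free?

Zheng free within 09:00–19:00: 09:00–09:45, 11:45–12:15, 12:30–13:30, 14:30–15:00, 15:45–17:15.
Alice ∩ Zheng: 09:15–09:45, 13:00–13:30, 14:30–15:00.
Restricted to 11:45–18:00: 13:00–13:30, 14:30–15:00.
Total common minutes: 30 + 30 = 60.

60 minutes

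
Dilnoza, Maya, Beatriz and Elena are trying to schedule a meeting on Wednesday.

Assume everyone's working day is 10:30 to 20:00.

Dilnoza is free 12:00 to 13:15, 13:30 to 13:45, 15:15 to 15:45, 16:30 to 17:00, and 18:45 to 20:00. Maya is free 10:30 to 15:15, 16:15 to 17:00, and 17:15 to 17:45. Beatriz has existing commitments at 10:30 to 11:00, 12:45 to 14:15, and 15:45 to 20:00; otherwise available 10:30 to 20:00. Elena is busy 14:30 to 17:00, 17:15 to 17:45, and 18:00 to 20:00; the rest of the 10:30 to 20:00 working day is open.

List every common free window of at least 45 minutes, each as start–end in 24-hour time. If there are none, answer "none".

Beatriz free within 10:30–20:00: 11:00–12:45, 14:15–15:45.
Elena free within 10:30–20:00: 10:30–14:30, 17:00–17:15, 17:45–18:00.
Dilnoza ∩ Maya: 12:00–13:15, 13:30–13:45, 16:30–17:00.
Dilnoza ∩ Maya ∩ Beatriz: 12:00–12:45.
Dilnoza ∩ Maya ∩ Beatriz ∩ Elena: 12:00–12:45.
Windows ≥ 45 min: 12:00–12:45.

12:00–12:45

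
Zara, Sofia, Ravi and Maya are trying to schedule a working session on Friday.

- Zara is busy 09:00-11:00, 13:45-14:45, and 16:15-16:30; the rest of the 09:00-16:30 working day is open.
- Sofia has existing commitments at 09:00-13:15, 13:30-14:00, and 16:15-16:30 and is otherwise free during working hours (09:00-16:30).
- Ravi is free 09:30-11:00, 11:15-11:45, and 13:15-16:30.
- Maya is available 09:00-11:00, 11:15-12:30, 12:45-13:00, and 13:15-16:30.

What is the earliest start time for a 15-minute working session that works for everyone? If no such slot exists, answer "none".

Zara free within 09:00–16:30: 11:00–13:45, 14:45–16:15.
Sofia free within 09:00–16:30: 13:15–13:30, 14:00–16:15.
Zara ∩ Sofia: 13:15–13:30, 14:45–16:15.
Zara ∩ Sofia ∩ Ravi: 13:15–13:30, 14:45–16:15.
Zara ∩ Sofia ∩ Ravi ∩ Maya: 13:15–13:30, 14:45–16:15.
Windows ≥ 15 min: 13:15–13:30, 14:45–16:15.
Earliest such window starts at 13:15.

13:15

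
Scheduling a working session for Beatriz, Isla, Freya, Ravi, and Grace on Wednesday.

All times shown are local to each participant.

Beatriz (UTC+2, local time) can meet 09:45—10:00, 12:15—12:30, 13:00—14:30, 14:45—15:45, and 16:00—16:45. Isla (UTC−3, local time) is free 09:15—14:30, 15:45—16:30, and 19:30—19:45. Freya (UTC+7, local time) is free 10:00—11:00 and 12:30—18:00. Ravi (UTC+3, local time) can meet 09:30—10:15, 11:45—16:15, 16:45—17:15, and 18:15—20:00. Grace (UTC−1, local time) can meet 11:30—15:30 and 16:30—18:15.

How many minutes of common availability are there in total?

Beatriz → UTC: 07:45–08:00, 10:15–10:30, 11:00–12:30, 12:45–13:45, 14:00–14:45.
Isla → UTC: 12:15–17:30, 18:45–19:30, 22:30–22:45.
Freya → UTC: 03:00–04:00, 05:30–11:00.
Ravi → UTC: 06:30–07:15, 08:45–13:15, 13:45–14:15, 15:15–17:00.
Grace → UTC: 12:30–16:30, 17:30–19:15.
Beatriz ∩ Isla: 12:15–12:30, 12:45–13:45, 14:00–14:45.
Beatriz ∩ Isla ∩ Freya: (none).
Beatriz ∩ Isla ∩ Freya ∩ Ravi: (none).
Beatriz ∩ Isla ∩ Freya ∩ Ravi ∩ Grace: (none).
Total common minutes: 0.

0 minutes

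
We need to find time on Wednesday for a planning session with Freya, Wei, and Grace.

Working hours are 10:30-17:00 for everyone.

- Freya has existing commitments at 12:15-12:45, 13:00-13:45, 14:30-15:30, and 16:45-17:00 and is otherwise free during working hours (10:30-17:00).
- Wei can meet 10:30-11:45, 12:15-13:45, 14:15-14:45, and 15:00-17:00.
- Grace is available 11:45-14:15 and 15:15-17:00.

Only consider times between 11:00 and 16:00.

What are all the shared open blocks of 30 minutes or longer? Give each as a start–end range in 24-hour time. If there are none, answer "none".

15:30–16:00

Freya free within 10:30–17:00: 10:30–12:15, 12:45–13:00, 13:45–14:30, 15:30–16:45.
Freya ∩ Wei: 10:30–11:45, 12:45–13:00, 14:15–14:30, 15:30–16:45.
Freya ∩ Wei ∩ Grace: 12:45–13:00, 15:30–16:45.
Restricted to 11:00–16:00: 12:45–13:00, 15:30–16:00.
Windows ≥ 30 min: 15:30–16:00.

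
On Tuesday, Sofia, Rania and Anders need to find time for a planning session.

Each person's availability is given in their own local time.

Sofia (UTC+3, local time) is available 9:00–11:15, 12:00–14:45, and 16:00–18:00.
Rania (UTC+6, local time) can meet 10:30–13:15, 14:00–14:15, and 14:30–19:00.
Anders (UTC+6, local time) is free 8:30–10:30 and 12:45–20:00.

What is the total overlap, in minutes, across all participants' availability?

210 minutes

Sofia → UTC: 06:00–08:15, 09:00–11:45, 13:00–15:00.
Rania → UTC: 04:30–07:15, 08:00–08:15, 08:30–13:00.
Anders → UTC: 02:30–04:30, 06:45–14:00.
Sofia ∩ Rania: 06:00–07:15, 08:00–08:15, 09:00–11:45.
Sofia ∩ Rania ∩ Anders: 06:45–07:15, 08:00–08:15, 09:00–11:45.
Total common minutes: 30 + 15 + 165 = 210.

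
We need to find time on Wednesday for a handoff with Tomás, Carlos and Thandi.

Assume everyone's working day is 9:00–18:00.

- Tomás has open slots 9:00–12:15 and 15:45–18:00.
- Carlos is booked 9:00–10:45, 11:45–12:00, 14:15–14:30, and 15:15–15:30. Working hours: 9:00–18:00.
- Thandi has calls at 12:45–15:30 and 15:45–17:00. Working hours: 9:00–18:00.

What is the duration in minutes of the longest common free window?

60 minutes

Carlos free within 09:00–18:00: 10:45–11:45, 12:00–14:15, 14:30–15:15, 15:30–18:00.
Thandi free within 09:00–18:00: 09:00–12:45, 15:30–15:45, 17:00–18:00.
Tomás ∩ Carlos: 10:45–11:45, 12:00–12:15, 15:45–18:00.
Tomás ∩ Carlos ∩ Thandi: 10:45–11:45, 12:00–12:15, 17:00–18:00.
Common window lengths: 60, 15, 60 min; longest is 60.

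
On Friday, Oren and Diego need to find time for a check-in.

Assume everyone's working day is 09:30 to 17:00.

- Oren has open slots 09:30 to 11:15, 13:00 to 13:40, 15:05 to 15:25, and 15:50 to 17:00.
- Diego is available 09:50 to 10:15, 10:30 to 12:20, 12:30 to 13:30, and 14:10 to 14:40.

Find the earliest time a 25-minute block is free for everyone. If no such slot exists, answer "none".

Oren ∩ Diego: 09:50–10:15, 10:30–11:15, 13:00–13:30.
Windows ≥ 25 min: 09:50–10:15, 10:30–11:15, 13:00–13:30.
Earliest such window starts at 09:50.

09:50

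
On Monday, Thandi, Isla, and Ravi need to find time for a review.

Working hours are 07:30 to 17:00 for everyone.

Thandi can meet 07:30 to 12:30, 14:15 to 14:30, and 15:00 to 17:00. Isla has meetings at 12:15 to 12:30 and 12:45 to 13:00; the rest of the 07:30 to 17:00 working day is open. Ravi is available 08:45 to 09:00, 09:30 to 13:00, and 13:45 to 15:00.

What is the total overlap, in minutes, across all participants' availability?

195 minutes

Isla free within 07:30–17:00: 07:30–12:15, 12:30–12:45, 13:00–17:00.
Thandi ∩ Isla: 07:30–12:15, 14:15–14:30, 15:00–17:00.
Thandi ∩ Isla ∩ Ravi: 08:45–09:00, 09:30–12:15, 14:15–14:30.
Total common minutes: 15 + 165 + 15 = 195.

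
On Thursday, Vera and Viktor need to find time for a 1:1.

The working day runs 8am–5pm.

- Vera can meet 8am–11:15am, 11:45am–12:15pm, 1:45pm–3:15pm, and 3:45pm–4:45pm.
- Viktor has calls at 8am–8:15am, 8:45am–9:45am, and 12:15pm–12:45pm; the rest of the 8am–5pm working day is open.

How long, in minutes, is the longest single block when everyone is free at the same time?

90 minutes

Viktor free within 08:00–17:00: 08:15–08:45, 09:45–12:15, 12:45–17:00.
Vera ∩ Viktor: 08:15–08:45, 09:45–11:15, 11:45–12:15, 13:45–15:15, 15:45–16:45.
Common window lengths: 30, 90, 30, 90, 60 min; longest is 90.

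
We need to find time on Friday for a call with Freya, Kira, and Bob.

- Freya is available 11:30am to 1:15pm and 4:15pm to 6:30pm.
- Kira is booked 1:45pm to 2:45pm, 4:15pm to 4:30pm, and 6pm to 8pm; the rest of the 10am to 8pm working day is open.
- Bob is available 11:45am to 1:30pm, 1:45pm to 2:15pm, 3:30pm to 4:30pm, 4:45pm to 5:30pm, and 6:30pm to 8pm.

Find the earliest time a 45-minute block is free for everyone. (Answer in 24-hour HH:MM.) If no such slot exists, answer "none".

11:45

Kira free within 10:00–20:00: 10:00–13:45, 14:45–16:15, 16:30–18:00.
Freya ∩ Kira: 11:30–13:15, 16:30–18:00.
Freya ∩ Kira ∩ Bob: 11:45–13:15, 16:45–17:30.
Windows ≥ 45 min: 11:45–13:15, 16:45–17:30.
Earliest such window starts at 11:45.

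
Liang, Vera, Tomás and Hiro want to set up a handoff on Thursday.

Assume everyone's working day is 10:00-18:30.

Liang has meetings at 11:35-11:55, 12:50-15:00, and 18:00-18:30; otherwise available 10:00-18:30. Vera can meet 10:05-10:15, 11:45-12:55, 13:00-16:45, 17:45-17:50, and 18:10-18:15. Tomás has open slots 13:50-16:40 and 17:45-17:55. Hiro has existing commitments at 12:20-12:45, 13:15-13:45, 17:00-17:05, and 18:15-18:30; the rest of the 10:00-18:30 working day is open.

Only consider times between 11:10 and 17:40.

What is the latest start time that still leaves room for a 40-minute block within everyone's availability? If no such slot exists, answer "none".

16:00

Liang free within 10:00–18:30: 10:00–11:35, 11:55–12:50, 15:00–18:00.
Hiro free within 10:00–18:30: 10:00–12:20, 12:45–13:15, 13:45–17:00, 17:05–18:15.
Liang ∩ Vera: 10:05–10:15, 11:55–12:50, 15:00–16:45, 17:45–17:50.
Liang ∩ Vera ∩ Tomás: 15:00–16:40, 17:45–17:50.
Liang ∩ Vera ∩ Tomás ∩ Hiro: 15:00–16:40, 17:45–17:50.
Restricted to 11:10–17:40: 15:00–16:40.
Windows ≥ 40 min: 15:00–16:40.
Latest start in the last window 15:00–16:40 is 16:40 − 40 min = 16:00.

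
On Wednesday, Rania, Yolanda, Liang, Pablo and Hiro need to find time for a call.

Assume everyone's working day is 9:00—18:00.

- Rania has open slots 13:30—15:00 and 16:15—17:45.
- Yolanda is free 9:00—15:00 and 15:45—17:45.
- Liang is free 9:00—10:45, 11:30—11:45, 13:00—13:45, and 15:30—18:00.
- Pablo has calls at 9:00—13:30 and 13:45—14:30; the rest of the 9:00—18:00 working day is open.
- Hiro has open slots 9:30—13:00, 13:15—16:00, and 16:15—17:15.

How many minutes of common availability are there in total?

75 minutes

Pablo free within 09:00–18:00: 13:30–13:45, 14:30–18:00.
Rania ∩ Yolanda: 13:30–15:00, 16:15–17:45.
Rania ∩ Yolanda ∩ Liang: 13:30–13:45, 16:15–17:45.
Rania ∩ Yolanda ∩ Liang ∩ Pablo: 13:30–13:45, 16:15–17:45.
Rania ∩ Yolanda ∩ Liang ∩ Pablo ∩ Hiro: 13:30–13:45, 16:15–17:15.
Total common minutes: 15 + 60 = 75.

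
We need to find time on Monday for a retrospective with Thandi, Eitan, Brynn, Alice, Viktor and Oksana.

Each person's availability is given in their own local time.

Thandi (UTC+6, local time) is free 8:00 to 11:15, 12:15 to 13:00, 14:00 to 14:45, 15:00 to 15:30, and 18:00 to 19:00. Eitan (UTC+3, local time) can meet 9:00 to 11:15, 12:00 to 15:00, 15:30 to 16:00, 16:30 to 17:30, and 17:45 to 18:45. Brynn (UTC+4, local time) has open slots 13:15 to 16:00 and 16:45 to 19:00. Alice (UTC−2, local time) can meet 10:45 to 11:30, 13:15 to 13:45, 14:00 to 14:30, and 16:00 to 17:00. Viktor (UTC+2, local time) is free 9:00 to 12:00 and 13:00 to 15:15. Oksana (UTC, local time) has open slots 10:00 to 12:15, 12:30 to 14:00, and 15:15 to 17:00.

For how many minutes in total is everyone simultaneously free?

Thandi → UTC: 02:00–05:15, 06:15–07:00, 08:00–08:45, 09:00–09:30, 12:00–13:00.
Eitan → UTC: 06:00–08:15, 09:00–12:00, 12:30–13:00, 13:30–14:30, 14:45–15:45.
Brynn → UTC: 09:15–12:00, 12:45–15:00.
Alice → UTC: 12:45–13:30, 15:15–15:45, 16:00–16:30, 18:00–19:00.
Viktor → UTC: 07:00–10:00, 11:00–13:15.
Oksana → UTC: 10:00–12:15, 12:30–14:00, 15:15–17:00.
Thandi ∩ Eitan: 06:15–07:00, 08:00–08:15, 09:00–09:30, 12:30–13:00.
Thandi ∩ Eitan ∩ Brynn: 09:15–09:30, 12:45–13:00.
Thandi ∩ Eitan ∩ Brynn ∩ Alice: 12:45–13:00.
Thandi ∩ Eitan ∩ Brynn ∩ Alice ∩ Viktor: 12:45–13:00.
Thandi ∩ Eitan ∩ Brynn ∩ Alice ∩ Viktor ∩ Oksana: 12:45–13:00.
Total common minutes: 15.

15 minutes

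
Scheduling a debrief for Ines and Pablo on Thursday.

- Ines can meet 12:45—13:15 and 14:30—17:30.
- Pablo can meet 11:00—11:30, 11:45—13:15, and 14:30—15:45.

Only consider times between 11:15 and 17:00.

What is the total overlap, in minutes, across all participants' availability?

Ines ∩ Pablo: 12:45–13:15, 14:30–15:45.
Restricted to 11:15–17:00: 12:45–13:15, 14:30–15:45.
Total common minutes: 30 + 75 = 105.

105 minutes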